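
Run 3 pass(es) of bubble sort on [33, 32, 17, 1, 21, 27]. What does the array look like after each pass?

After pass 1: [32, 17, 1, 21, 27, 33] (5 swaps)
After pass 2: [17, 1, 21, 27, 32, 33] (4 swaps)
After pass 3: [1, 17, 21, 27, 32, 33] (1 swaps)
Total swaps: 10


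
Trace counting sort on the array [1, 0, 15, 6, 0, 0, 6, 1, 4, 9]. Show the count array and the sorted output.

Count array: [3, 2, 0, 0, 1, 0, 2, 0, 0, 1, 0, 0, 0, 0, 0, 1]
(count[i] = number of elements equal to i)
Cumulative count: [3, 5, 5, 5, 6, 6, 8, 8, 8, 9, 9, 9, 9, 9, 9, 10]
Sorted: [0, 0, 0, 1, 1, 4, 6, 6, 9, 15]


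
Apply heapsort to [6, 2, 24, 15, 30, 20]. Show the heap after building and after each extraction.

Build heap: [30, 15, 24, 6, 2, 20]
Extract 30: [24, 15, 20, 6, 2, 30]
Extract 24: [20, 15, 2, 6, 24, 30]
Extract 20: [15, 6, 2, 20, 24, 30]
Extract 15: [6, 2, 15, 20, 24, 30]
Extract 6: [2, 6, 15, 20, 24, 30]


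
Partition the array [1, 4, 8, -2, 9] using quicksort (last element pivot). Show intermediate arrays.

Partition 1: pivot=9 at index 4 -> [1, 4, 8, -2, 9]
Partition 2: pivot=-2 at index 0 -> [-2, 4, 8, 1, 9]
Partition 3: pivot=1 at index 1 -> [-2, 1, 8, 4, 9]
Partition 4: pivot=4 at index 2 -> [-2, 1, 4, 8, 9]


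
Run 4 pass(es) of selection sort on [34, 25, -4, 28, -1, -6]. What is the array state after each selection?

Pass 1: Select minimum -6 at index 5, swap -> [-6, 25, -4, 28, -1, 34]
Pass 2: Select minimum -4 at index 2, swap -> [-6, -4, 25, 28, -1, 34]
Pass 3: Select minimum -1 at index 4, swap -> [-6, -4, -1, 28, 25, 34]
Pass 4: Select minimum 25 at index 4, swap -> [-6, -4, -1, 25, 28, 34]


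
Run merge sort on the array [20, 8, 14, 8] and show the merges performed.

Divide and conquer:
  Merge [20] + [8] -> [8, 20]
  Merge [14] + [8] -> [8, 14]
  Merge [8, 20] + [8, 14] -> [8, 8, 14, 20]


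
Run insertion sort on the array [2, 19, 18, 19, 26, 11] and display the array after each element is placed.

First element 2 is already 'sorted'
Insert 19: shifted 0 elements -> [2, 19, 18, 19, 26, 11]
Insert 18: shifted 1 elements -> [2, 18, 19, 19, 26, 11]
Insert 19: shifted 0 elements -> [2, 18, 19, 19, 26, 11]
Insert 26: shifted 0 elements -> [2, 18, 19, 19, 26, 11]
Insert 11: shifted 4 elements -> [2, 11, 18, 19, 19, 26]


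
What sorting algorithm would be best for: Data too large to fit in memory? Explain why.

Best choice: External merge sort
Reason: Minimizes disk I/O by sequential reads/writes


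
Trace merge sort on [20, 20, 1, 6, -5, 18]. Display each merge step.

Divide and conquer:
  Merge [20] + [1] -> [1, 20]
  Merge [20] + [1, 20] -> [1, 20, 20]
  Merge [-5] + [18] -> [-5, 18]
  Merge [6] + [-5, 18] -> [-5, 6, 18]
  Merge [1, 20, 20] + [-5, 6, 18] -> [-5, 1, 6, 18, 20, 20]


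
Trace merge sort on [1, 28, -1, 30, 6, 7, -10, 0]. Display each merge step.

Divide and conquer:
  Merge [1] + [28] -> [1, 28]
  Merge [-1] + [30] -> [-1, 30]
  Merge [1, 28] + [-1, 30] -> [-1, 1, 28, 30]
  Merge [6] + [7] -> [6, 7]
  Merge [-10] + [0] -> [-10, 0]
  Merge [6, 7] + [-10, 0] -> [-10, 0, 6, 7]
  Merge [-1, 1, 28, 30] + [-10, 0, 6, 7] -> [-10, -1, 0, 1, 6, 7, 28, 30]


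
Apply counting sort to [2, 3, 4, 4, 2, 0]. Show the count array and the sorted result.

Count array: [1, 0, 2, 1, 2]
(count[i] = number of elements equal to i)
Cumulative count: [1, 1, 3, 4, 6]
Sorted: [0, 2, 2, 3, 4, 4]


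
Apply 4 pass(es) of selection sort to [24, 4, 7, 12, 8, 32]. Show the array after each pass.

Pass 1: Select minimum 4 at index 1, swap -> [4, 24, 7, 12, 8, 32]
Pass 2: Select minimum 7 at index 2, swap -> [4, 7, 24, 12, 8, 32]
Pass 3: Select minimum 8 at index 4, swap -> [4, 7, 8, 12, 24, 32]
Pass 4: Select minimum 12 at index 3, swap -> [4, 7, 8, 12, 24, 32]


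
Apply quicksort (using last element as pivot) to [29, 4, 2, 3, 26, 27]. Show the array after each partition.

Partition 1: pivot=27 at index 4 -> [4, 2, 3, 26, 27, 29]
Partition 2: pivot=26 at index 3 -> [4, 2, 3, 26, 27, 29]
Partition 3: pivot=3 at index 1 -> [2, 3, 4, 26, 27, 29]


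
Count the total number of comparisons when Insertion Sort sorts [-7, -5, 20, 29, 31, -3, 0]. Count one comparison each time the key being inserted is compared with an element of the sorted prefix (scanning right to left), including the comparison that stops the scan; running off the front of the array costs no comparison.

Insert -5: -7 <= -5 (stop) = 1 comparison(s) -> [-7, -5, 20, 29, 31, -3, 0]
Insert 20: -5 <= 20 (stop) = 1 comparison(s) -> [-7, -5, 20, 29, 31, -3, 0]
Insert 29: 20 <= 29 (stop) = 1 comparison(s) -> [-7, -5, 20, 29, 31, -3, 0]
Insert 31: 29 <= 31 (stop) = 1 comparison(s) -> [-7, -5, 20, 29, 31, -3, 0]
Insert -3: 31 > -3 (shift), 29 > -3 (shift), 20 > -3 (shift), -5 <= -3 (stop) = 4 comparison(s) -> [-7, -5, -3, 20, 29, 31, 0]
Insert 0: 31 > 0 (shift), 29 > 0 (shift), 20 > 0 (shift), -3 <= 0 (stop) = 4 comparison(s) -> [-7, -5, -3, 0, 20, 29, 31]
Total comparisons: 1 + 1 + 1 + 1 + 4 + 4 = 12


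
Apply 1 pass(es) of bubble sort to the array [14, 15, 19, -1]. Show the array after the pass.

After pass 1: [14, 15, -1, 19] (1 swaps)
Total swaps: 1


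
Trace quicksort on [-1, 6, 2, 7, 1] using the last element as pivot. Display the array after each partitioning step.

Partition 1: pivot=1 at index 1 -> [-1, 1, 2, 7, 6]
Partition 2: pivot=6 at index 3 -> [-1, 1, 2, 6, 7]


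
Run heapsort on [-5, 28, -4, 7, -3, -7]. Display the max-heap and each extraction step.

Build heap: [28, 7, -4, -5, -3, -7]
Extract 28: [7, -3, -4, -5, -7, 28]
Extract 7: [-3, -5, -4, -7, 7, 28]
Extract -3: [-4, -5, -7, -3, 7, 28]
Extract -4: [-5, -7, -4, -3, 7, 28]
Extract -5: [-7, -5, -4, -3, 7, 28]


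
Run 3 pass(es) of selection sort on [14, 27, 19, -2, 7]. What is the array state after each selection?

Pass 1: Select minimum -2 at index 3, swap -> [-2, 27, 19, 14, 7]
Pass 2: Select minimum 7 at index 4, swap -> [-2, 7, 19, 14, 27]
Pass 3: Select minimum 14 at index 3, swap -> [-2, 7, 14, 19, 27]


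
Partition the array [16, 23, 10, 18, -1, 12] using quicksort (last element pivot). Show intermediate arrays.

Partition 1: pivot=12 at index 2 -> [10, -1, 12, 18, 23, 16]
Partition 2: pivot=-1 at index 0 -> [-1, 10, 12, 18, 23, 16]
Partition 3: pivot=16 at index 3 -> [-1, 10, 12, 16, 23, 18]
Partition 4: pivot=18 at index 4 -> [-1, 10, 12, 16, 18, 23]


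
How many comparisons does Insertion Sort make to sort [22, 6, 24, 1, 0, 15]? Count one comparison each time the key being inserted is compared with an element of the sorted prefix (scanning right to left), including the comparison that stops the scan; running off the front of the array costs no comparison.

Insert 6: 22 > 6 (shift), reached front = 1 comparison(s) -> [6, 22, 24, 1, 0, 15]
Insert 24: 22 <= 24 (stop) = 1 comparison(s) -> [6, 22, 24, 1, 0, 15]
Insert 1: 24 > 1 (shift), 22 > 1 (shift), 6 > 1 (shift), reached front = 3 comparison(s) -> [1, 6, 22, 24, 0, 15]
Insert 0: 24 > 0 (shift), 22 > 0 (shift), 6 > 0 (shift), 1 > 0 (shift), reached front = 4 comparison(s) -> [0, 1, 6, 22, 24, 15]
Insert 15: 24 > 15 (shift), 22 > 15 (shift), 6 <= 15 (stop) = 3 comparison(s) -> [0, 1, 6, 15, 22, 24]
Total comparisons: 1 + 1 + 3 + 4 + 3 = 12


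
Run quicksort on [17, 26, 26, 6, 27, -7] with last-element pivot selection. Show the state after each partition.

Partition 1: pivot=-7 at index 0 -> [-7, 26, 26, 6, 27, 17]
Partition 2: pivot=17 at index 2 -> [-7, 6, 17, 26, 27, 26]
Partition 3: pivot=26 at index 4 -> [-7, 6, 17, 26, 26, 27]


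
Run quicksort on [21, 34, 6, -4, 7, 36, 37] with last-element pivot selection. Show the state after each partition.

Partition 1: pivot=37 at index 6 -> [21, 34, 6, -4, 7, 36, 37]
Partition 2: pivot=36 at index 5 -> [21, 34, 6, -4, 7, 36, 37]
Partition 3: pivot=7 at index 2 -> [6, -4, 7, 34, 21, 36, 37]
Partition 4: pivot=-4 at index 0 -> [-4, 6, 7, 34, 21, 36, 37]
Partition 5: pivot=21 at index 3 -> [-4, 6, 7, 21, 34, 36, 37]


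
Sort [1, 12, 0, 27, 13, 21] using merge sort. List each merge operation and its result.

Divide and conquer:
  Merge [12] + [0] -> [0, 12]
  Merge [1] + [0, 12] -> [0, 1, 12]
  Merge [13] + [21] -> [13, 21]
  Merge [27] + [13, 21] -> [13, 21, 27]
  Merge [0, 1, 12] + [13, 21, 27] -> [0, 1, 12, 13, 21, 27]


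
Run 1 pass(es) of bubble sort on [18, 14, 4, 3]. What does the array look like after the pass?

After pass 1: [14, 4, 3, 18] (3 swaps)
Total swaps: 3


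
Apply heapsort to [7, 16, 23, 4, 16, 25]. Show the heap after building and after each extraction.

Build heap: [25, 16, 23, 4, 16, 7]
Extract 25: [23, 16, 7, 4, 16, 25]
Extract 23: [16, 16, 7, 4, 23, 25]
Extract 16: [16, 4, 7, 16, 23, 25]
Extract 16: [7, 4, 16, 16, 23, 25]
Extract 7: [4, 7, 16, 16, 23, 25]


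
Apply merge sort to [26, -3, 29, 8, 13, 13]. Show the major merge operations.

Divide and conquer:
  Merge [-3] + [29] -> [-3, 29]
  Merge [26] + [-3, 29] -> [-3, 26, 29]
  Merge [13] + [13] -> [13, 13]
  Merge [8] + [13, 13] -> [8, 13, 13]
  Merge [-3, 26, 29] + [8, 13, 13] -> [-3, 8, 13, 13, 26, 29]


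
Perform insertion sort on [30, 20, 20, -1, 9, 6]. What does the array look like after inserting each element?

First element 30 is already 'sorted'
Insert 20: shifted 1 elements -> [20, 30, 20, -1, 9, 6]
Insert 20: shifted 1 elements -> [20, 20, 30, -1, 9, 6]
Insert -1: shifted 3 elements -> [-1, 20, 20, 30, 9, 6]
Insert 9: shifted 3 elements -> [-1, 9, 20, 20, 30, 6]
Insert 6: shifted 4 elements -> [-1, 6, 9, 20, 20, 30]


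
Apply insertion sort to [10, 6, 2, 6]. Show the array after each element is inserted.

First element 10 is already 'sorted'
Insert 6: shifted 1 elements -> [6, 10, 2, 6]
Insert 2: shifted 2 elements -> [2, 6, 10, 6]
Insert 6: shifted 1 elements -> [2, 6, 6, 10]


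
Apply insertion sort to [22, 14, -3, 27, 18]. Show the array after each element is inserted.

First element 22 is already 'sorted'
Insert 14: shifted 1 elements -> [14, 22, -3, 27, 18]
Insert -3: shifted 2 elements -> [-3, 14, 22, 27, 18]
Insert 27: shifted 0 elements -> [-3, 14, 22, 27, 18]
Insert 18: shifted 2 elements -> [-3, 14, 18, 22, 27]


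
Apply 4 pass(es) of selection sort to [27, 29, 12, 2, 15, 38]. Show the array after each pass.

Pass 1: Select minimum 2 at index 3, swap -> [2, 29, 12, 27, 15, 38]
Pass 2: Select minimum 12 at index 2, swap -> [2, 12, 29, 27, 15, 38]
Pass 3: Select minimum 15 at index 4, swap -> [2, 12, 15, 27, 29, 38]
Pass 4: Select minimum 27 at index 3, swap -> [2, 12, 15, 27, 29, 38]


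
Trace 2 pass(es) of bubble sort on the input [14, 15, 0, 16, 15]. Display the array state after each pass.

After pass 1: [14, 0, 15, 15, 16] (2 swaps)
After pass 2: [0, 14, 15, 15, 16] (1 swaps)
Total swaps: 3


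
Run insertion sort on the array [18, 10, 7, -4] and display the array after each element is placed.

First element 18 is already 'sorted'
Insert 10: shifted 1 elements -> [10, 18, 7, -4]
Insert 7: shifted 2 elements -> [7, 10, 18, -4]
Insert -4: shifted 3 elements -> [-4, 7, 10, 18]


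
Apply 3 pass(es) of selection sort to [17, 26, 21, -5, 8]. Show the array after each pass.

Pass 1: Select minimum -5 at index 3, swap -> [-5, 26, 21, 17, 8]
Pass 2: Select minimum 8 at index 4, swap -> [-5, 8, 21, 17, 26]
Pass 3: Select minimum 17 at index 3, swap -> [-5, 8, 17, 21, 26]


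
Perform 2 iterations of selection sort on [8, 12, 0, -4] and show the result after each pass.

Pass 1: Select minimum -4 at index 3, swap -> [-4, 12, 0, 8]
Pass 2: Select minimum 0 at index 2, swap -> [-4, 0, 12, 8]


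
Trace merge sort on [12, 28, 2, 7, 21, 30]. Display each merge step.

Divide and conquer:
  Merge [28] + [2] -> [2, 28]
  Merge [12] + [2, 28] -> [2, 12, 28]
  Merge [21] + [30] -> [21, 30]
  Merge [7] + [21, 30] -> [7, 21, 30]
  Merge [2, 12, 28] + [7, 21, 30] -> [2, 7, 12, 21, 28, 30]


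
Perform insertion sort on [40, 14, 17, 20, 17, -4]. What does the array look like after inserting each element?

First element 40 is already 'sorted'
Insert 14: shifted 1 elements -> [14, 40, 17, 20, 17, -4]
Insert 17: shifted 1 elements -> [14, 17, 40, 20, 17, -4]
Insert 20: shifted 1 elements -> [14, 17, 20, 40, 17, -4]
Insert 17: shifted 2 elements -> [14, 17, 17, 20, 40, -4]
Insert -4: shifted 5 elements -> [-4, 14, 17, 17, 20, 40]


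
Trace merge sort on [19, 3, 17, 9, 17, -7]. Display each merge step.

Divide and conquer:
  Merge [3] + [17] -> [3, 17]
  Merge [19] + [3, 17] -> [3, 17, 19]
  Merge [17] + [-7] -> [-7, 17]
  Merge [9] + [-7, 17] -> [-7, 9, 17]
  Merge [3, 17, 19] + [-7, 9, 17] -> [-7, 3, 9, 17, 17, 19]


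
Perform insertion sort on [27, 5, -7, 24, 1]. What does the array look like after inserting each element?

First element 27 is already 'sorted'
Insert 5: shifted 1 elements -> [5, 27, -7, 24, 1]
Insert -7: shifted 2 elements -> [-7, 5, 27, 24, 1]
Insert 24: shifted 1 elements -> [-7, 5, 24, 27, 1]
Insert 1: shifted 3 elements -> [-7, 1, 5, 24, 27]


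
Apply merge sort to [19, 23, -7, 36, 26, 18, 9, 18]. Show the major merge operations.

Divide and conquer:
  Merge [19] + [23] -> [19, 23]
  Merge [-7] + [36] -> [-7, 36]
  Merge [19, 23] + [-7, 36] -> [-7, 19, 23, 36]
  Merge [26] + [18] -> [18, 26]
  Merge [9] + [18] -> [9, 18]
  Merge [18, 26] + [9, 18] -> [9, 18, 18, 26]
  Merge [-7, 19, 23, 36] + [9, 18, 18, 26] -> [-7, 9, 18, 18, 19, 23, 26, 36]


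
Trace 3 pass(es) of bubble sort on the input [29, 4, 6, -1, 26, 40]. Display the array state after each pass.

After pass 1: [4, 6, -1, 26, 29, 40] (4 swaps)
After pass 2: [4, -1, 6, 26, 29, 40] (1 swaps)
After pass 3: [-1, 4, 6, 26, 29, 40] (1 swaps)
Total swaps: 6


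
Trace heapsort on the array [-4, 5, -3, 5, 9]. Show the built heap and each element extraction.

Build heap: [9, 5, -3, -4, 5]
Extract 9: [5, 5, -3, -4, 9]
Extract 5: [5, -4, -3, 5, 9]
Extract 5: [-3, -4, 5, 5, 9]
Extract -3: [-4, -3, 5, 5, 9]


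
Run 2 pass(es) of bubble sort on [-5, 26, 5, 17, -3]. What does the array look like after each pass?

After pass 1: [-5, 5, 17, -3, 26] (3 swaps)
After pass 2: [-5, 5, -3, 17, 26] (1 swaps)
Total swaps: 4


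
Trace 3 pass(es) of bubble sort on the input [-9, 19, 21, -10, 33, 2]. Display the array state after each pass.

After pass 1: [-9, 19, -10, 21, 2, 33] (2 swaps)
After pass 2: [-9, -10, 19, 2, 21, 33] (2 swaps)
After pass 3: [-10, -9, 2, 19, 21, 33] (2 swaps)
Total swaps: 6


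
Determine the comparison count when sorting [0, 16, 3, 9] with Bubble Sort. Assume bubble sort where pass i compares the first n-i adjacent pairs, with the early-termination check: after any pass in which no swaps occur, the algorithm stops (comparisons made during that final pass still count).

Pass 1: compare adjacent pairs (0,1)..(2,3) = 3 comparison(s), 2 swap(s) -> [0, 3, 9, 16]
Pass 2: compare adjacent pairs (0,1)..(1,2) = 2 comparison(s), 0 swap(s) -> [0, 3, 9, 16]
No swaps in this pass, so bubble sort stops here.
Total comparisons: 3 + 2 = 5


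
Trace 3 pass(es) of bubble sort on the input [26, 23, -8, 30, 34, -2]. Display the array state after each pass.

After pass 1: [23, -8, 26, 30, -2, 34] (3 swaps)
After pass 2: [-8, 23, 26, -2, 30, 34] (2 swaps)
After pass 3: [-8, 23, -2, 26, 30, 34] (1 swaps)
Total swaps: 6


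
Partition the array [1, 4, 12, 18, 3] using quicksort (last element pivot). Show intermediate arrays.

Partition 1: pivot=3 at index 1 -> [1, 3, 12, 18, 4]
Partition 2: pivot=4 at index 2 -> [1, 3, 4, 18, 12]
Partition 3: pivot=12 at index 3 -> [1, 3, 4, 12, 18]


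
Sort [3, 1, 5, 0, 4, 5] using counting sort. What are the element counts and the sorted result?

Count array: [1, 1, 0, 1, 1, 2]
(count[i] = number of elements equal to i)
Cumulative count: [1, 2, 2, 3, 4, 6]
Sorted: [0, 1, 3, 4, 5, 5]


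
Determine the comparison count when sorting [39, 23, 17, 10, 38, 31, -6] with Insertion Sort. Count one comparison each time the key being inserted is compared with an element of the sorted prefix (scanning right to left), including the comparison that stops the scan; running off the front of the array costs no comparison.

Insert 23: 39 > 23 (shift), reached front = 1 comparison(s) -> [23, 39, 17, 10, 38, 31, -6]
Insert 17: 39 > 17 (shift), 23 > 17 (shift), reached front = 2 comparison(s) -> [17, 23, 39, 10, 38, 31, -6]
Insert 10: 39 > 10 (shift), 23 > 10 (shift), 17 > 10 (shift), reached front = 3 comparison(s) -> [10, 17, 23, 39, 38, 31, -6]
Insert 38: 39 > 38 (shift), 23 <= 38 (stop) = 2 comparison(s) -> [10, 17, 23, 38, 39, 31, -6]
Insert 31: 39 > 31 (shift), 38 > 31 (shift), 23 <= 31 (stop) = 3 comparison(s) -> [10, 17, 23, 31, 38, 39, -6]
Insert -6: 39 > -6 (shift), 38 > -6 (shift), 31 > -6 (shift), 23 > -6 (shift), 17 > -6 (shift), 10 > -6 (shift), reached front = 6 comparison(s) -> [-6, 10, 17, 23, 31, 38, 39]
Total comparisons: 1 + 2 + 3 + 2 + 3 + 6 = 17


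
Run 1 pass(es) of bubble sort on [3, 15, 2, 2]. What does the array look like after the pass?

After pass 1: [3, 2, 2, 15] (2 swaps)
Total swaps: 2


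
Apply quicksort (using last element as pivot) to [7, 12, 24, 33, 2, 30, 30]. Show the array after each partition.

Partition 1: pivot=30 at index 5 -> [7, 12, 24, 2, 30, 30, 33]
Partition 2: pivot=30 at index 4 -> [7, 12, 24, 2, 30, 30, 33]
Partition 3: pivot=2 at index 0 -> [2, 12, 24, 7, 30, 30, 33]
Partition 4: pivot=7 at index 1 -> [2, 7, 24, 12, 30, 30, 33]
Partition 5: pivot=12 at index 2 -> [2, 7, 12, 24, 30, 30, 33]


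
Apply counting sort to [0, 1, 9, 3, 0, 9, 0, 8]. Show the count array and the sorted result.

Count array: [3, 1, 0, 1, 0, 0, 0, 0, 1, 2]
(count[i] = number of elements equal to i)
Cumulative count: [3, 4, 4, 5, 5, 5, 5, 5, 6, 8]
Sorted: [0, 0, 0, 1, 3, 8, 9, 9]


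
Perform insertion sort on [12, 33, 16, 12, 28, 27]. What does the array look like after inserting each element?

First element 12 is already 'sorted'
Insert 33: shifted 0 elements -> [12, 33, 16, 12, 28, 27]
Insert 16: shifted 1 elements -> [12, 16, 33, 12, 28, 27]
Insert 12: shifted 2 elements -> [12, 12, 16, 33, 28, 27]
Insert 28: shifted 1 elements -> [12, 12, 16, 28, 33, 27]
Insert 27: shifted 2 elements -> [12, 12, 16, 27, 28, 33]


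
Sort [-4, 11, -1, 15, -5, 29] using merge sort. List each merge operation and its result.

Divide and conquer:
  Merge [11] + [-1] -> [-1, 11]
  Merge [-4] + [-1, 11] -> [-4, -1, 11]
  Merge [-5] + [29] -> [-5, 29]
  Merge [15] + [-5, 29] -> [-5, 15, 29]
  Merge [-4, -1, 11] + [-5, 15, 29] -> [-5, -4, -1, 11, 15, 29]


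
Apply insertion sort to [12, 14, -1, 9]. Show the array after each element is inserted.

First element 12 is already 'sorted'
Insert 14: shifted 0 elements -> [12, 14, -1, 9]
Insert -1: shifted 2 elements -> [-1, 12, 14, 9]
Insert 9: shifted 2 elements -> [-1, 9, 12, 14]


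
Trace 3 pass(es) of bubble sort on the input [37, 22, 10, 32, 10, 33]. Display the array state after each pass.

After pass 1: [22, 10, 32, 10, 33, 37] (5 swaps)
After pass 2: [10, 22, 10, 32, 33, 37] (2 swaps)
After pass 3: [10, 10, 22, 32, 33, 37] (1 swaps)
Total swaps: 8


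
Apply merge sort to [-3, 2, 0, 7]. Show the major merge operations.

Divide and conquer:
  Merge [-3] + [2] -> [-3, 2]
  Merge [0] + [7] -> [0, 7]
  Merge [-3, 2] + [0, 7] -> [-3, 0, 2, 7]


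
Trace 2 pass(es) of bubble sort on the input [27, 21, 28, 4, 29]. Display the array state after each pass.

After pass 1: [21, 27, 4, 28, 29] (2 swaps)
After pass 2: [21, 4, 27, 28, 29] (1 swaps)
Total swaps: 3


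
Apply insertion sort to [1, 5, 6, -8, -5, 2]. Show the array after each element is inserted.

First element 1 is already 'sorted'
Insert 5: shifted 0 elements -> [1, 5, 6, -8, -5, 2]
Insert 6: shifted 0 elements -> [1, 5, 6, -8, -5, 2]
Insert -8: shifted 3 elements -> [-8, 1, 5, 6, -5, 2]
Insert -5: shifted 3 elements -> [-8, -5, 1, 5, 6, 2]
Insert 2: shifted 2 elements -> [-8, -5, 1, 2, 5, 6]


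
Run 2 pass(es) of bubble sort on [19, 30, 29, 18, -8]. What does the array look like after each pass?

After pass 1: [19, 29, 18, -8, 30] (3 swaps)
After pass 2: [19, 18, -8, 29, 30] (2 swaps)
Total swaps: 5


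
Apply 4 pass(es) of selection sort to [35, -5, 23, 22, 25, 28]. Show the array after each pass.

Pass 1: Select minimum -5 at index 1, swap -> [-5, 35, 23, 22, 25, 28]
Pass 2: Select minimum 22 at index 3, swap -> [-5, 22, 23, 35, 25, 28]
Pass 3: Select minimum 23 at index 2, swap -> [-5, 22, 23, 35, 25, 28]
Pass 4: Select minimum 25 at index 4, swap -> [-5, 22, 23, 25, 35, 28]


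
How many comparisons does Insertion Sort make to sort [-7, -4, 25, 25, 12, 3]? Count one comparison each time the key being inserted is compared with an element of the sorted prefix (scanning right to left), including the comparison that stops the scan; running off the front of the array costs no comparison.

Insert -4: -7 <= -4 (stop) = 1 comparison(s) -> [-7, -4, 25, 25, 12, 3]
Insert 25: -4 <= 25 (stop) = 1 comparison(s) -> [-7, -4, 25, 25, 12, 3]
Insert 25: 25 <= 25 (stop) = 1 comparison(s) -> [-7, -4, 25, 25, 12, 3]
Insert 12: 25 > 12 (shift), 25 > 12 (shift), -4 <= 12 (stop) = 3 comparison(s) -> [-7, -4, 12, 25, 25, 3]
Insert 3: 25 > 3 (shift), 25 > 3 (shift), 12 > 3 (shift), -4 <= 3 (stop) = 4 comparison(s) -> [-7, -4, 3, 12, 25, 25]
Total comparisons: 1 + 1 + 1 + 3 + 4 = 10


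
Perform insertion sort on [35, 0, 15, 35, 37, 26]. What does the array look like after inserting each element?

First element 35 is already 'sorted'
Insert 0: shifted 1 elements -> [0, 35, 15, 35, 37, 26]
Insert 15: shifted 1 elements -> [0, 15, 35, 35, 37, 26]
Insert 35: shifted 0 elements -> [0, 15, 35, 35, 37, 26]
Insert 37: shifted 0 elements -> [0, 15, 35, 35, 37, 26]
Insert 26: shifted 3 elements -> [0, 15, 26, 35, 35, 37]


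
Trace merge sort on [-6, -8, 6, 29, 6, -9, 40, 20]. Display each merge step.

Divide and conquer:
  Merge [-6] + [-8] -> [-8, -6]
  Merge [6] + [29] -> [6, 29]
  Merge [-8, -6] + [6, 29] -> [-8, -6, 6, 29]
  Merge [6] + [-9] -> [-9, 6]
  Merge [40] + [20] -> [20, 40]
  Merge [-9, 6] + [20, 40] -> [-9, 6, 20, 40]
  Merge [-8, -6, 6, 29] + [-9, 6, 20, 40] -> [-9, -8, -6, 6, 6, 20, 29, 40]


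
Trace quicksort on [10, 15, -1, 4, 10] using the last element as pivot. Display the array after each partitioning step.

Partition 1: pivot=10 at index 3 -> [10, -1, 4, 10, 15]
Partition 2: pivot=4 at index 1 -> [-1, 4, 10, 10, 15]


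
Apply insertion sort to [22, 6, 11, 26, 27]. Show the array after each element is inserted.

First element 22 is already 'sorted'
Insert 6: shifted 1 elements -> [6, 22, 11, 26, 27]
Insert 11: shifted 1 elements -> [6, 11, 22, 26, 27]
Insert 26: shifted 0 elements -> [6, 11, 22, 26, 27]
Insert 27: shifted 0 elements -> [6, 11, 22, 26, 27]


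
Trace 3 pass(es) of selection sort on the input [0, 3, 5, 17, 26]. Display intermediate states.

Pass 1: Select minimum 0 at index 0, swap -> [0, 3, 5, 17, 26]
Pass 2: Select minimum 3 at index 1, swap -> [0, 3, 5, 17, 26]
Pass 3: Select minimum 5 at index 2, swap -> [0, 3, 5, 17, 26]


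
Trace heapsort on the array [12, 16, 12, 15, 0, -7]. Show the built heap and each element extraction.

Build heap: [16, 15, 12, 12, 0, -7]
Extract 16: [15, 12, 12, -7, 0, 16]
Extract 15: [12, 0, 12, -7, 15, 16]
Extract 12: [12, 0, -7, 12, 15, 16]
Extract 12: [0, -7, 12, 12, 15, 16]
Extract 0: [-7, 0, 12, 12, 15, 16]


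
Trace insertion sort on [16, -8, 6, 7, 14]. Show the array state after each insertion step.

First element 16 is already 'sorted'
Insert -8: shifted 1 elements -> [-8, 16, 6, 7, 14]
Insert 6: shifted 1 elements -> [-8, 6, 16, 7, 14]
Insert 7: shifted 1 elements -> [-8, 6, 7, 16, 14]
Insert 14: shifted 1 elements -> [-8, 6, 7, 14, 16]


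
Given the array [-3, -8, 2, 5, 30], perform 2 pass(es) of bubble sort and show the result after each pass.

After pass 1: [-8, -3, 2, 5, 30] (1 swaps)
After pass 2: [-8, -3, 2, 5, 30] (0 swaps)
Total swaps: 1


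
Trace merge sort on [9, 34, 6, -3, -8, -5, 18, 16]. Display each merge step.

Divide and conquer:
  Merge [9] + [34] -> [9, 34]
  Merge [6] + [-3] -> [-3, 6]
  Merge [9, 34] + [-3, 6] -> [-3, 6, 9, 34]
  Merge [-8] + [-5] -> [-8, -5]
  Merge [18] + [16] -> [16, 18]
  Merge [-8, -5] + [16, 18] -> [-8, -5, 16, 18]
  Merge [-3, 6, 9, 34] + [-8, -5, 16, 18] -> [-8, -5, -3, 6, 9, 16, 18, 34]


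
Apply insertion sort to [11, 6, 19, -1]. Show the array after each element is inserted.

First element 11 is already 'sorted'
Insert 6: shifted 1 elements -> [6, 11, 19, -1]
Insert 19: shifted 0 elements -> [6, 11, 19, -1]
Insert -1: shifted 3 elements -> [-1, 6, 11, 19]


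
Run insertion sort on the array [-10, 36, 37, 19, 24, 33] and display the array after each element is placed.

First element -10 is already 'sorted'
Insert 36: shifted 0 elements -> [-10, 36, 37, 19, 24, 33]
Insert 37: shifted 0 elements -> [-10, 36, 37, 19, 24, 33]
Insert 19: shifted 2 elements -> [-10, 19, 36, 37, 24, 33]
Insert 24: shifted 2 elements -> [-10, 19, 24, 36, 37, 33]
Insert 33: shifted 2 elements -> [-10, 19, 24, 33, 36, 37]


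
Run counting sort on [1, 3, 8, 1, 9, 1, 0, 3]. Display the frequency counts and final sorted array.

Count array: [1, 3, 0, 2, 0, 0, 0, 0, 1, 1]
(count[i] = number of elements equal to i)
Cumulative count: [1, 4, 4, 6, 6, 6, 6, 6, 7, 8]
Sorted: [0, 1, 1, 1, 3, 3, 8, 9]


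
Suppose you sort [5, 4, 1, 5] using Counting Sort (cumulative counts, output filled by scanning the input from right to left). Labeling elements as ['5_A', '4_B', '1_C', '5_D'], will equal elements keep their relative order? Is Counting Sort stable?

Trace Counting Sort on the labeled array (the key is the number; the letter only tracks identity):
  Counts for values 0..5: [0, 1, 0, 0, 1, 2]
  Cumulative counts: [0, 1, 1, 1, 2, 4]
  Scan right to left: place 5_D at output index 3
  Scan right to left: place 1_C at output index 0
  Scan right to left: place 4_B at output index 1
  Scan right to left: place 5_A at output index 2
  Output: [1_C, 4_B, 5_A, 5_D]
Equal keys:
  value 5: originally 5_A, 5_D; after sorting 5_A, 5_D -> order preserved
All equal keys kept their original relative order. Counting Sort is stable: scanning the input right to left with decreasing cumulative counts places later duplicates at later output positions.
Answer: Stable


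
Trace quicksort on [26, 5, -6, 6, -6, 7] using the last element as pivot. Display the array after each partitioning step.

Partition 1: pivot=7 at index 4 -> [5, -6, 6, -6, 7, 26]
Partition 2: pivot=-6 at index 1 -> [-6, -6, 6, 5, 7, 26]
Partition 3: pivot=5 at index 2 -> [-6, -6, 5, 6, 7, 26]


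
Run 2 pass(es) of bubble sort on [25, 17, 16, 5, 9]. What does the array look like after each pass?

After pass 1: [17, 16, 5, 9, 25] (4 swaps)
After pass 2: [16, 5, 9, 17, 25] (3 swaps)
Total swaps: 7


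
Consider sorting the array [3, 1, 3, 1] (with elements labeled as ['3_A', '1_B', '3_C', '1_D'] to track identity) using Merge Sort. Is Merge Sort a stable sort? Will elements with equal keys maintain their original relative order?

Trace Merge Sort on the labeled array (the key is the number; the letter only tracks identity):
  Merge [3_A] + [1_B] -> [1_B, 3_A]
  Merge [3_C] + [1_D] -> [1_D, 3_C]
  Merge [1_B, 3_A] + [1_D, 3_C] -> [1_B, 1_D, 3_A, 3_C]
Final order: [1_B, 1_D, 3_A, 3_C]
Equal keys:
  value 1: originally 1_B, 1_D; after sorting 1_B, 1_D -> order preserved
  value 3: originally 3_A, 3_C; after sorting 3_A, 3_C -> order preserved
All equal keys kept their original relative order. Merge Sort is stable: when the heads of the two halves are equal the merge takes from the left half first.
Answer: Stable


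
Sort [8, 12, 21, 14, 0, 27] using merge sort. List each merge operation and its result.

Divide and conquer:
  Merge [12] + [21] -> [12, 21]
  Merge [8] + [12, 21] -> [8, 12, 21]
  Merge [0] + [27] -> [0, 27]
  Merge [14] + [0, 27] -> [0, 14, 27]
  Merge [8, 12, 21] + [0, 14, 27] -> [0, 8, 12, 14, 21, 27]


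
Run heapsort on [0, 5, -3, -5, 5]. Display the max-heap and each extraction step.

Build heap: [5, 5, -3, -5, 0]
Extract 5: [5, 0, -3, -5, 5]
Extract 5: [0, -5, -3, 5, 5]
Extract 0: [-3, -5, 0, 5, 5]
Extract -3: [-5, -3, 0, 5, 5]


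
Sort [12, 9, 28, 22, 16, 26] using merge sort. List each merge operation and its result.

Divide and conquer:
  Merge [9] + [28] -> [9, 28]
  Merge [12] + [9, 28] -> [9, 12, 28]
  Merge [16] + [26] -> [16, 26]
  Merge [22] + [16, 26] -> [16, 22, 26]
  Merge [9, 12, 28] + [16, 22, 26] -> [9, 12, 16, 22, 26, 28]


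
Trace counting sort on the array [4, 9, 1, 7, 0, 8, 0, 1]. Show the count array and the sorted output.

Count array: [2, 2, 0, 0, 1, 0, 0, 1, 1, 1]
(count[i] = number of elements equal to i)
Cumulative count: [2, 4, 4, 4, 5, 5, 5, 6, 7, 8]
Sorted: [0, 0, 1, 1, 4, 7, 8, 9]


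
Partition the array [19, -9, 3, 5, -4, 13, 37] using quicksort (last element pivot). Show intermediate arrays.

Partition 1: pivot=37 at index 6 -> [19, -9, 3, 5, -4, 13, 37]
Partition 2: pivot=13 at index 4 -> [-9, 3, 5, -4, 13, 19, 37]
Partition 3: pivot=-4 at index 1 -> [-9, -4, 5, 3, 13, 19, 37]
Partition 4: pivot=3 at index 2 -> [-9, -4, 3, 5, 13, 19, 37]


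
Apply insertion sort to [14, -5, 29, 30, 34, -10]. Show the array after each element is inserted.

First element 14 is already 'sorted'
Insert -5: shifted 1 elements -> [-5, 14, 29, 30, 34, -10]
Insert 29: shifted 0 elements -> [-5, 14, 29, 30, 34, -10]
Insert 30: shifted 0 elements -> [-5, 14, 29, 30, 34, -10]
Insert 34: shifted 0 elements -> [-5, 14, 29, 30, 34, -10]
Insert -10: shifted 5 elements -> [-10, -5, 14, 29, 30, 34]


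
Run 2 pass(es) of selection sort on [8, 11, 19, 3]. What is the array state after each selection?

Pass 1: Select minimum 3 at index 3, swap -> [3, 11, 19, 8]
Pass 2: Select minimum 8 at index 3, swap -> [3, 8, 19, 11]


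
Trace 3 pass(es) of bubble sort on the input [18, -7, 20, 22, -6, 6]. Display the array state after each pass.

After pass 1: [-7, 18, 20, -6, 6, 22] (3 swaps)
After pass 2: [-7, 18, -6, 6, 20, 22] (2 swaps)
After pass 3: [-7, -6, 6, 18, 20, 22] (2 swaps)
Total swaps: 7


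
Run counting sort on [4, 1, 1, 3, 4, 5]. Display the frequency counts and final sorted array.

Count array: [0, 2, 0, 1, 2, 1]
(count[i] = number of elements equal to i)
Cumulative count: [0, 2, 2, 3, 5, 6]
Sorted: [1, 1, 3, 4, 4, 5]


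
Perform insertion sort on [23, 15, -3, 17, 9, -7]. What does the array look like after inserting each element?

First element 23 is already 'sorted'
Insert 15: shifted 1 elements -> [15, 23, -3, 17, 9, -7]
Insert -3: shifted 2 elements -> [-3, 15, 23, 17, 9, -7]
Insert 17: shifted 1 elements -> [-3, 15, 17, 23, 9, -7]
Insert 9: shifted 3 elements -> [-3, 9, 15, 17, 23, -7]
Insert -7: shifted 5 elements -> [-7, -3, 9, 15, 17, 23]


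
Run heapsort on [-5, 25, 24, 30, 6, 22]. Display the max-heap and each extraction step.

Build heap: [30, 25, 24, -5, 6, 22]
Extract 30: [25, 22, 24, -5, 6, 30]
Extract 25: [24, 22, 6, -5, 25, 30]
Extract 24: [22, -5, 6, 24, 25, 30]
Extract 22: [6, -5, 22, 24, 25, 30]
Extract 6: [-5, 6, 22, 24, 25, 30]


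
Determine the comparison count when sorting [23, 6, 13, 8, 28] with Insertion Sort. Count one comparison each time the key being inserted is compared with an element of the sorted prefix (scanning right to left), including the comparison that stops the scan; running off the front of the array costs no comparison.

Insert 6: 23 > 6 (shift), reached front = 1 comparison(s) -> [6, 23, 13, 8, 28]
Insert 13: 23 > 13 (shift), 6 <= 13 (stop) = 2 comparison(s) -> [6, 13, 23, 8, 28]
Insert 8: 23 > 8 (shift), 13 > 8 (shift), 6 <= 8 (stop) = 3 comparison(s) -> [6, 8, 13, 23, 28]
Insert 28: 23 <= 28 (stop) = 1 comparison(s) -> [6, 8, 13, 23, 28]
Total comparisons: 1 + 2 + 3 + 1 = 7


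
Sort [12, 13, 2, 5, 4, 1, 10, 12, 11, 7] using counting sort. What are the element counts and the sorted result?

Count array: [0, 1, 1, 0, 1, 1, 0, 1, 0, 0, 1, 1, 2, 1]
(count[i] = number of elements equal to i)
Cumulative count: [0, 1, 2, 2, 3, 4, 4, 5, 5, 5, 6, 7, 9, 10]
Sorted: [1, 2, 4, 5, 7, 10, 11, 12, 12, 13]


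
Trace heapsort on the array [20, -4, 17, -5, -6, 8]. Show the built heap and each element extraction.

Build heap: [20, -4, 17, -5, -6, 8]
Extract 20: [17, -4, 8, -5, -6, 20]
Extract 17: [8, -4, -6, -5, 17, 20]
Extract 8: [-4, -5, -6, 8, 17, 20]
Extract -4: [-5, -6, -4, 8, 17, 20]
Extract -5: [-6, -5, -4, 8, 17, 20]


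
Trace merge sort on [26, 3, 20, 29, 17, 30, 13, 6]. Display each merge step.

Divide and conquer:
  Merge [26] + [3] -> [3, 26]
  Merge [20] + [29] -> [20, 29]
  Merge [3, 26] + [20, 29] -> [3, 20, 26, 29]
  Merge [17] + [30] -> [17, 30]
  Merge [13] + [6] -> [6, 13]
  Merge [17, 30] + [6, 13] -> [6, 13, 17, 30]
  Merge [3, 20, 26, 29] + [6, 13, 17, 30] -> [3, 6, 13, 17, 20, 26, 29, 30]


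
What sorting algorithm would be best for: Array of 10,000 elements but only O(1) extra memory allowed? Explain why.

Best choice: Heapsort
Reason: Heapsort rearranges the array in place using O(1) auxiliary space and still guarantees O(n log n) time; quicksort partitions in place but needs Theta(log n) stack space for recursion (O(n) in the worst case), and mergesort requires O(n) auxiliary space


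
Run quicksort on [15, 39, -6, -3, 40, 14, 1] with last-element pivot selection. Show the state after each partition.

Partition 1: pivot=1 at index 2 -> [-6, -3, 1, 39, 40, 14, 15]
Partition 2: pivot=-3 at index 1 -> [-6, -3, 1, 39, 40, 14, 15]
Partition 3: pivot=15 at index 4 -> [-6, -3, 1, 14, 15, 39, 40]
Partition 4: pivot=40 at index 6 -> [-6, -3, 1, 14, 15, 39, 40]


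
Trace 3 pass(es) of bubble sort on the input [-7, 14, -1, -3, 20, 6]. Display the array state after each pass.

After pass 1: [-7, -1, -3, 14, 6, 20] (3 swaps)
After pass 2: [-7, -3, -1, 6, 14, 20] (2 swaps)
After pass 3: [-7, -3, -1, 6, 14, 20] (0 swaps)
Total swaps: 5


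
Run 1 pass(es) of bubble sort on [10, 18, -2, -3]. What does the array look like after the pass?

After pass 1: [10, -2, -3, 18] (2 swaps)
Total swaps: 2


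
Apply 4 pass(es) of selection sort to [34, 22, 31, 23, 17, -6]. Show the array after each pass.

Pass 1: Select minimum -6 at index 5, swap -> [-6, 22, 31, 23, 17, 34]
Pass 2: Select minimum 17 at index 4, swap -> [-6, 17, 31, 23, 22, 34]
Pass 3: Select minimum 22 at index 4, swap -> [-6, 17, 22, 23, 31, 34]
Pass 4: Select minimum 23 at index 3, swap -> [-6, 17, 22, 23, 31, 34]


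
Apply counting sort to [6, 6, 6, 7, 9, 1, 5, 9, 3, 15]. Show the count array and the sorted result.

Count array: [0, 1, 0, 1, 0, 1, 3, 1, 0, 2, 0, 0, 0, 0, 0, 1]
(count[i] = number of elements equal to i)
Cumulative count: [0, 1, 1, 2, 2, 3, 6, 7, 7, 9, 9, 9, 9, 9, 9, 10]
Sorted: [1, 3, 5, 6, 6, 6, 7, 9, 9, 15]


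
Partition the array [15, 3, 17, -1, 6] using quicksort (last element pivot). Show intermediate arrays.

Partition 1: pivot=6 at index 2 -> [3, -1, 6, 15, 17]
Partition 2: pivot=-1 at index 0 -> [-1, 3, 6, 15, 17]
Partition 3: pivot=17 at index 4 -> [-1, 3, 6, 15, 17]


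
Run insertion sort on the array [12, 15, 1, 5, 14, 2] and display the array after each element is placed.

First element 12 is already 'sorted'
Insert 15: shifted 0 elements -> [12, 15, 1, 5, 14, 2]
Insert 1: shifted 2 elements -> [1, 12, 15, 5, 14, 2]
Insert 5: shifted 2 elements -> [1, 5, 12, 15, 14, 2]
Insert 14: shifted 1 elements -> [1, 5, 12, 14, 15, 2]
Insert 2: shifted 4 elements -> [1, 2, 5, 12, 14, 15]


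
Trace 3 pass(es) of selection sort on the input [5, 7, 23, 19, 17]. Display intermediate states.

Pass 1: Select minimum 5 at index 0, swap -> [5, 7, 23, 19, 17]
Pass 2: Select minimum 7 at index 1, swap -> [5, 7, 23, 19, 17]
Pass 3: Select minimum 17 at index 4, swap -> [5, 7, 17, 19, 23]


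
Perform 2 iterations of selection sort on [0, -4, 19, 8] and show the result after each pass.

Pass 1: Select minimum -4 at index 1, swap -> [-4, 0, 19, 8]
Pass 2: Select minimum 0 at index 1, swap -> [-4, 0, 19, 8]


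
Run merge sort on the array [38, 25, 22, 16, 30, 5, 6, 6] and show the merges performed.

Divide and conquer:
  Merge [38] + [25] -> [25, 38]
  Merge [22] + [16] -> [16, 22]
  Merge [25, 38] + [16, 22] -> [16, 22, 25, 38]
  Merge [30] + [5] -> [5, 30]
  Merge [6] + [6] -> [6, 6]
  Merge [5, 30] + [6, 6] -> [5, 6, 6, 30]
  Merge [16, 22, 25, 38] + [5, 6, 6, 30] -> [5, 6, 6, 16, 22, 25, 30, 38]


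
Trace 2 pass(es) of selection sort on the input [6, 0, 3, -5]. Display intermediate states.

Pass 1: Select minimum -5 at index 3, swap -> [-5, 0, 3, 6]
Pass 2: Select minimum 0 at index 1, swap -> [-5, 0, 3, 6]


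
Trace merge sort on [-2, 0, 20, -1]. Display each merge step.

Divide and conquer:
  Merge [-2] + [0] -> [-2, 0]
  Merge [20] + [-1] -> [-1, 20]
  Merge [-2, 0] + [-1, 20] -> [-2, -1, 0, 20]


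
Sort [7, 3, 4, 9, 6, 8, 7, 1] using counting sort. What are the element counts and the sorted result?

Count array: [0, 1, 0, 1, 1, 0, 1, 2, 1, 1]
(count[i] = number of elements equal to i)
Cumulative count: [0, 1, 1, 2, 3, 3, 4, 6, 7, 8]
Sorted: [1, 3, 4, 6, 7, 7, 8, 9]


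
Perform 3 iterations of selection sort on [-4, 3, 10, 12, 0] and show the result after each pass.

Pass 1: Select minimum -4 at index 0, swap -> [-4, 3, 10, 12, 0]
Pass 2: Select minimum 0 at index 4, swap -> [-4, 0, 10, 12, 3]
Pass 3: Select minimum 3 at index 4, swap -> [-4, 0, 3, 12, 10]


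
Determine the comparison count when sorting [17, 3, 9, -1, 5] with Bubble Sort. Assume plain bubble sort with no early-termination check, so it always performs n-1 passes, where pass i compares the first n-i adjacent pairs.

Pass 1: compare adjacent pairs (0,1)..(3,4) = 4 comparison(s), 4 swap(s) -> [3, 9, -1, 5, 17]
Pass 2: compare adjacent pairs (0,1)..(2,3) = 3 comparison(s), 2 swap(s) -> [3, -1, 5, 9, 17]
Pass 3: compare adjacent pairs (0,1)..(1,2) = 2 comparison(s), 1 swap(s) -> [-1, 3, 5, 9, 17]
Pass 4: compare adjacent pairs (0,1)..(0,1) = 1 comparison(s), 0 swap(s) -> [-1, 3, 5, 9, 17]
Total comparisons: 4 + 3 + 2 + 1 = 10


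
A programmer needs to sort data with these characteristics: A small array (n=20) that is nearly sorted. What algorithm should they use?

Best choice: Insertion sort
Reason: Insertion sort is O(n) for nearly sorted arrays and has low overhead


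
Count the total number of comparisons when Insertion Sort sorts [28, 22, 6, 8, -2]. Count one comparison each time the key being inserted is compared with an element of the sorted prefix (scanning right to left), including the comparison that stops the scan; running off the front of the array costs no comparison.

Insert 22: 28 > 22 (shift), reached front = 1 comparison(s) -> [22, 28, 6, 8, -2]
Insert 6: 28 > 6 (shift), 22 > 6 (shift), reached front = 2 comparison(s) -> [6, 22, 28, 8, -2]
Insert 8: 28 > 8 (shift), 22 > 8 (shift), 6 <= 8 (stop) = 3 comparison(s) -> [6, 8, 22, 28, -2]
Insert -2: 28 > -2 (shift), 22 > -2 (shift), 8 > -2 (shift), 6 > -2 (shift), reached front = 4 comparison(s) -> [-2, 6, 8, 22, 28]
Total comparisons: 1 + 2 + 3 + 4 = 10


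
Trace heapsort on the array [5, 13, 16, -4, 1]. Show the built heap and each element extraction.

Build heap: [16, 13, 5, -4, 1]
Extract 16: [13, 1, 5, -4, 16]
Extract 13: [5, 1, -4, 13, 16]
Extract 5: [1, -4, 5, 13, 16]
Extract 1: [-4, 1, 5, 13, 16]


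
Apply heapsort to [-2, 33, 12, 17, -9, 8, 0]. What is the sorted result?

Build heap: [33, 17, 12, -2, -9, 8, 0]
Extract 33: [17, 0, 12, -2, -9, 8, 33]
Extract 17: [12, 0, 8, -2, -9, 17, 33]
Extract 12: [8, 0, -9, -2, 12, 17, 33]
Extract 8: [0, -2, -9, 8, 12, 17, 33]
Extract 0: [-2, -9, 0, 8, 12, 17, 33]
Extract -2: [-9, -2, 0, 8, 12, 17, 33]


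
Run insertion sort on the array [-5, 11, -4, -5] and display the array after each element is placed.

First element -5 is already 'sorted'
Insert 11: shifted 0 elements -> [-5, 11, -4, -5]
Insert -4: shifted 1 elements -> [-5, -4, 11, -5]
Insert -5: shifted 2 elements -> [-5, -5, -4, 11]
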